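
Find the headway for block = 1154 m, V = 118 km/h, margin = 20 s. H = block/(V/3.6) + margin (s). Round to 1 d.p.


V = 118 / 3.6 = 32.7778 m/s
Block traversal time = 1154 / 32.7778 = 35.2068 s
Headway = 35.2068 + 20
Headway = 55.2 s

55.2


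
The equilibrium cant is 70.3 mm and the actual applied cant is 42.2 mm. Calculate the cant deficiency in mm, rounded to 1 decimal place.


Cant deficiency = equilibrium cant - actual cant
CD = 70.3 - 42.2
CD = 28.1 mm

28.1


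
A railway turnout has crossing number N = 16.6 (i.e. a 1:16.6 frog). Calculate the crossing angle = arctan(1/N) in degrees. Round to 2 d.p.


1/N = 1/16.6 = 0.060241
angle = arctan(0.060241) = 0.060168 rad
angle = 0.060168 * 180/pi = 3.45 degrees

3.45


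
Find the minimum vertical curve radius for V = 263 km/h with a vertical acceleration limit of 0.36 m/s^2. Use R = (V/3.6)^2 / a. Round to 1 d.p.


Convert speed: V = 263 / 3.6 = 73.0556 m/s
V^2 = 5337.1142 m^2/s^2
R_v = 5337.1142 / 0.36
R_v = 14825.3 m

14825.3


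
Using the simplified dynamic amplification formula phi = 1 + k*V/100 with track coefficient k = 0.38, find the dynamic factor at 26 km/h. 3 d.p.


phi = 1 + k * V / 100
phi = 1 + 0.38 * 26 / 100
phi = 1 + 0.0988
phi = 1.099

1.099


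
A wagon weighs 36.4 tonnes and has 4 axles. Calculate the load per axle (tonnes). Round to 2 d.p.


Load per axle = total weight / number of axles
Load = 36.4 / 4
Load = 9.10 tonnes

9.10


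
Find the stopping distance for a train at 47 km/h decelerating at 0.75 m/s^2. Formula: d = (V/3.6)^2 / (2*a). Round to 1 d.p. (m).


Convert speed: V = 47 / 3.6 = 13.0556 m/s
V^2 = 170.4475
d = 170.4475 / (2 * 0.75)
d = 170.4475 / 1.5
d = 113.6 m

113.6


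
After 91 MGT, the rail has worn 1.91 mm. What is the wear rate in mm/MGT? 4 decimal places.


Wear rate = total wear / cumulative tonnage
Rate = 1.91 / 91
Rate = 0.0210 mm/MGT

0.0210


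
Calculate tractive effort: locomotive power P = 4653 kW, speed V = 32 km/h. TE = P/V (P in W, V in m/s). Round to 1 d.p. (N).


Convert: P = 4653 kW = 4653000 W
V = 32 / 3.6 = 8.8889 m/s
TE = 4653000 / 8.8889
TE = 523462.5 N

523462.5


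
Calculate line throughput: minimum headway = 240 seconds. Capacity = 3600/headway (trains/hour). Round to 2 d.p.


Capacity = 3600 / headway
Capacity = 3600 / 240
Capacity = 15.00 trains/hour

15.00


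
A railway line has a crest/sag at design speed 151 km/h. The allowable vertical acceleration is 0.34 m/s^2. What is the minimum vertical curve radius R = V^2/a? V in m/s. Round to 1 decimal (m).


Convert speed: V = 151 / 3.6 = 41.9444 m/s
V^2 = 1759.3364 m^2/s^2
R_v = 1759.3364 / 0.34
R_v = 5174.5 m

5174.5


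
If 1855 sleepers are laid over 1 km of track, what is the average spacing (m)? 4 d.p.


Spacing = 1000 m / number of sleepers
Spacing = 1000 / 1855
Spacing = 0.5391 m

0.5391


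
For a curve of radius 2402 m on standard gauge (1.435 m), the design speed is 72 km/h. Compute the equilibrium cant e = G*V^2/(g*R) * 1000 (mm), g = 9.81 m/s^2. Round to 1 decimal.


Convert speed: V = 72 / 3.6 = 20.0 m/s
Apply formula: e = 1.435 * 20.0^2 / (9.81 * 2402)
e = 1.435 * 400.0 / 23563.62
e = 0.02436 m = 24.4 mm

24.4


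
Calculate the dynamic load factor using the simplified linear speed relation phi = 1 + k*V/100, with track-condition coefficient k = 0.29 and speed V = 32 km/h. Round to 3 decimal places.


phi = 1 + k * V / 100
phi = 1 + 0.29 * 32 / 100
phi = 1 + 0.0928
phi = 1.093

1.093


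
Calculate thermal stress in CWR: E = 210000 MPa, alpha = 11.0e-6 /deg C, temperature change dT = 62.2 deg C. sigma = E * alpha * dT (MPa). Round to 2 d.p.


sigma = E * alpha * dT
sigma = 210000 * 11.0e-6 * 62.2
sigma = 2.31 * 62.2
sigma = 143.68 MPa

143.68


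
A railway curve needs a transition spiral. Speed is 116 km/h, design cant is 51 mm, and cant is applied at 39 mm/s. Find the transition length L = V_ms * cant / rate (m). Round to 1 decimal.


Convert speed: V = 116 / 3.6 = 32.2222 m/s
L = 32.2222 * 51 / 39
L = 1643.3333 / 39
L = 42.1 m

42.1


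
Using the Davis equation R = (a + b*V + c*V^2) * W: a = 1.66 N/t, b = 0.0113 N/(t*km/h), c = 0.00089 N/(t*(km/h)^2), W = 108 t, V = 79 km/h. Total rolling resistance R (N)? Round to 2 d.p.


b*V = 0.0113 * 79 = 0.8927
c*V^2 = 0.00089 * 6241 = 5.55449
R_per_t = 1.66 + 0.8927 + 5.55449 = 8.10719 N/t
R_total = 8.10719 * 108 = 875.58 N

875.58


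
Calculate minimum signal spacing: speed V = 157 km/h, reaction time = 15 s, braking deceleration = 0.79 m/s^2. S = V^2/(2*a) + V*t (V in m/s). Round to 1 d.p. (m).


V = 157 / 3.6 = 43.6111 m/s
Braking distance = 43.6111^2 / (2*0.79) = 1203.7525 m
Sighting distance = 43.6111 * 15 = 654.1667 m
S = 1203.7525 + 654.1667 = 1857.9 m

1857.9


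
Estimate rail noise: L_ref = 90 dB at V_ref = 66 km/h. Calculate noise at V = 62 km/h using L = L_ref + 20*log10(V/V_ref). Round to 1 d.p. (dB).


V/V_ref = 62 / 66 = 0.939394
log10(0.939394) = -0.027152
20 * -0.027152 = -0.543
L = 90 + -0.543 = 89.5 dB

89.5


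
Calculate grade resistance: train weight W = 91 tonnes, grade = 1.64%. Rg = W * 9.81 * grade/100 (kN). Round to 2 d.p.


Rg = W * 9.81 * grade / 100
Rg = 91 * 9.81 * 1.64 / 100
Rg = 892.71 * 0.0164
Rg = 14.64 kN

14.64


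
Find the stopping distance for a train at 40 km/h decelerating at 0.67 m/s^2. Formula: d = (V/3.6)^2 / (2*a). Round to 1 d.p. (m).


Convert speed: V = 40 / 3.6 = 11.1111 m/s
V^2 = 123.4568
d = 123.4568 / (2 * 0.67)
d = 123.4568 / 1.34
d = 92.1 m

92.1


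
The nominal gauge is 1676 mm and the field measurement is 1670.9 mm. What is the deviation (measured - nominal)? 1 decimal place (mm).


Deviation = measured - nominal
Deviation = 1670.9 - 1676
Deviation = -5.1 mm

-5.1


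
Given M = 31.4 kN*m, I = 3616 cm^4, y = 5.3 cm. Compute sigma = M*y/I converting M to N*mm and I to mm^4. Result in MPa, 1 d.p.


Convert units:
M = 31.4 kN*m = 31400000 N*mm
y = 5.3 cm = 53 mm
I = 3616 cm^4 = 36160000 mm^4
sigma = 31400000 * 53 / 36160000
sigma = 46.0 MPa

46.0


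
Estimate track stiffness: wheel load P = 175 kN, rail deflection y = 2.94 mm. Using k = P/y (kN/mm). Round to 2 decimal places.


Track stiffness k = P / y
k = 175 / 2.94
k = 59.52 kN/mm

59.52


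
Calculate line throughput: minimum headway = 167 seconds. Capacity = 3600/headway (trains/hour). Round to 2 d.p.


Capacity = 3600 / headway
Capacity = 3600 / 167
Capacity = 21.56 trains/hour

21.56


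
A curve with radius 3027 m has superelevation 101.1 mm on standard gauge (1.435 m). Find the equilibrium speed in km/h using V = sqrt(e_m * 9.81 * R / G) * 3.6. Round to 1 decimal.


Convert cant: e = 101.1 mm = 0.1011 m
V_ms = sqrt(0.1011 * 9.81 * 3027 / 1.435)
V_ms = sqrt(2092.091538) = 45.7394 m/s
V = 45.7394 * 3.6 = 164.7 km/h

164.7


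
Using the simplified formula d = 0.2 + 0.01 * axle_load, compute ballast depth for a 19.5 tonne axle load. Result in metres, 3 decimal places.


d = 0.2 + 0.01 * 19.5
d = 0.2 + 0.195
d = 0.395 m

0.395


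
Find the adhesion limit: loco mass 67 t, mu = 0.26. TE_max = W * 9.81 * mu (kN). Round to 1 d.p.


TE_max = W * g * mu
TE_max = 67 * 9.81 * 0.26
TE_max = 657.27 * 0.26
TE_max = 170.9 kN

170.9


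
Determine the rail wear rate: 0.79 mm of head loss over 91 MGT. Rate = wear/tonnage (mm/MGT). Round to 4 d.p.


Wear rate = total wear / cumulative tonnage
Rate = 0.79 / 91
Rate = 0.0087 mm/MGT

0.0087


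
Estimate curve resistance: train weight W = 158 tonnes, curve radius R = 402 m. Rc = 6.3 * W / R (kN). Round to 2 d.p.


Rc = 6.3 * W / R
Rc = 6.3 * 158 / 402
Rc = 995.4 / 402
Rc = 2.48 kN

2.48


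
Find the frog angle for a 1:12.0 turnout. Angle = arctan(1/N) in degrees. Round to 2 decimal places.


1/N = 1/12.0 = 0.083333
angle = arctan(0.083333) = 0.083141 rad
angle = 0.083141 * 180/pi = 4.76 degrees

4.76


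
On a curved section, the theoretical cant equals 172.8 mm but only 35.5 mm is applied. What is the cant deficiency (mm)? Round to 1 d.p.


Cant deficiency = equilibrium cant - actual cant
CD = 172.8 - 35.5
CD = 137.3 mm

137.3


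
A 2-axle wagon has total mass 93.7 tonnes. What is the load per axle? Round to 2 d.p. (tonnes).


Load per axle = total weight / number of axles
Load = 93.7 / 2
Load = 46.85 tonnes

46.85


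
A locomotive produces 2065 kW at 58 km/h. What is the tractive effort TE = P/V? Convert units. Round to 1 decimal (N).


Convert: P = 2065 kW = 2065000 W
V = 58 / 3.6 = 16.1111 m/s
TE = 2065000 / 16.1111
TE = 128172.4 N

128172.4


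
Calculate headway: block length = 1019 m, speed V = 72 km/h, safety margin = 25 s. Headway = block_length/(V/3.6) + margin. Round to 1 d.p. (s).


V = 72 / 3.6 = 20.0 m/s
Block traversal time = 1019 / 20.0 = 50.95 s
Headway = 50.95 + 25
Headway = 76.0 s

76.0


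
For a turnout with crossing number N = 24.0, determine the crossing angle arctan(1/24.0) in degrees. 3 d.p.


1/N = 1/24.0 = 0.041667
angle = arctan(0.041667) = 0.041643 rad
angle = 0.041643 * 180/pi = 2.386 degrees

2.386


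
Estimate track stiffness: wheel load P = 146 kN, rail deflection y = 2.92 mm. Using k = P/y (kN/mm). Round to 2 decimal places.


Track stiffness k = P / y
k = 146 / 2.92
k = 50.00 kN/mm

50.00


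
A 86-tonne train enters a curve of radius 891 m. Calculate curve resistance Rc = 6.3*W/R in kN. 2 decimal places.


Rc = 6.3 * W / R
Rc = 6.3 * 86 / 891
Rc = 541.8 / 891
Rc = 0.61 kN

0.61


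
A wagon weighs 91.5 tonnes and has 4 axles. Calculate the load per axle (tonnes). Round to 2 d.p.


Load per axle = total weight / number of axles
Load = 91.5 / 4
Load = 22.88 tonnes

22.88


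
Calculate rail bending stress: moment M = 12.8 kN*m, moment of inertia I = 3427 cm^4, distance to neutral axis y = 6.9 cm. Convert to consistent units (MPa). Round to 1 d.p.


Convert units:
M = 12.8 kN*m = 12800000 N*mm
y = 6.9 cm = 69 mm
I = 3427 cm^4 = 34270000 mm^4
sigma = 12800000 * 69 / 34270000
sigma = 25.8 MPa

25.8


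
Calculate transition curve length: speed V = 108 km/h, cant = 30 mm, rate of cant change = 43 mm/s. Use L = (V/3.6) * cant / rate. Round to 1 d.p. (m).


Convert speed: V = 108 / 3.6 = 30.0 m/s
L = 30.0 * 30 / 43
L = 900.0 / 43
L = 20.9 m

20.9


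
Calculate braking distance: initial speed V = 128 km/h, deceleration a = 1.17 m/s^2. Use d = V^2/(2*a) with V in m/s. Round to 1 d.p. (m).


Convert speed: V = 128 / 3.6 = 35.5556 m/s
V^2 = 1264.1975
d = 1264.1975 / (2 * 1.17)
d = 1264.1975 / 2.34
d = 540.3 m

540.3


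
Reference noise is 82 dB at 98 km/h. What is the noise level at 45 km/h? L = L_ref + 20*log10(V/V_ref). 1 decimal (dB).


V/V_ref = 45 / 98 = 0.459184
log10(0.459184) = -0.338014
20 * -0.338014 = -6.7603
L = 82 + -6.7603 = 75.2 dB

75.2


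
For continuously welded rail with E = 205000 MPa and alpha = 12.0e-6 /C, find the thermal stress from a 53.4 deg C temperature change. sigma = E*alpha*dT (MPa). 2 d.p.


sigma = E * alpha * dT
sigma = 205000 * 12.0e-6 * 53.4
sigma = 2.46 * 53.4
sigma = 131.36 MPa

131.36


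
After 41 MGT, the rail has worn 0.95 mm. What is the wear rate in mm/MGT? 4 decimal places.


Wear rate = total wear / cumulative tonnage
Rate = 0.95 / 41
Rate = 0.0232 mm/MGT

0.0232


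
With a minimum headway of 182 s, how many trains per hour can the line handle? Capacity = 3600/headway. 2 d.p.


Capacity = 3600 / headway
Capacity = 3600 / 182
Capacity = 19.78 trains/hour

19.78


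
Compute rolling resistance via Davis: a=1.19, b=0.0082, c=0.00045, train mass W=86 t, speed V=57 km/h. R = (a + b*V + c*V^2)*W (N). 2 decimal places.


b*V = 0.0082 * 57 = 0.4674
c*V^2 = 0.00045 * 3249 = 1.46205
R_per_t = 1.19 + 0.4674 + 1.46205 = 3.11945 N/t
R_total = 3.11945 * 86 = 268.27 N

268.27


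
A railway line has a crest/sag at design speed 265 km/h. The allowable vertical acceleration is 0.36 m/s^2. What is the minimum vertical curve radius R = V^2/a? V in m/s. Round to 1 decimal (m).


Convert speed: V = 265 / 3.6 = 73.6111 m/s
V^2 = 5418.5957 m^2/s^2
R_v = 5418.5957 / 0.36
R_v = 15051.7 m

15051.7


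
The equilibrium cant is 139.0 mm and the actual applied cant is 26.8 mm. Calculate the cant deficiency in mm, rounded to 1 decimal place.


Cant deficiency = equilibrium cant - actual cant
CD = 139.0 - 26.8
CD = 112.2 mm

112.2


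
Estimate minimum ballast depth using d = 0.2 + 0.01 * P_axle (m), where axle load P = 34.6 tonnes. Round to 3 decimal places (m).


d = 0.2 + 0.01 * 34.6
d = 0.2 + 0.346
d = 0.546 m

0.546


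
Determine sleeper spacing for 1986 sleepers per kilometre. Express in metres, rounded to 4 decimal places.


Spacing = 1000 m / number of sleepers
Spacing = 1000 / 1986
Spacing = 0.5035 m

0.5035


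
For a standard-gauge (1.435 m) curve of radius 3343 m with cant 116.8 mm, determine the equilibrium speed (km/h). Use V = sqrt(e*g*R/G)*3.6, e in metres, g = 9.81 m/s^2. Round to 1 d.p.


Convert cant: e = 116.8 mm = 0.1168 m
V_ms = sqrt(0.1168 * 9.81 * 3343 / 1.435)
V_ms = sqrt(2669.29348) = 51.6652 m/s
V = 51.6652 * 3.6 = 186.0 km/h

186.0


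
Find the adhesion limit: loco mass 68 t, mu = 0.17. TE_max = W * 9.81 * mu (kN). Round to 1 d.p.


TE_max = W * g * mu
TE_max = 68 * 9.81 * 0.17
TE_max = 667.08 * 0.17
TE_max = 113.4 kN

113.4


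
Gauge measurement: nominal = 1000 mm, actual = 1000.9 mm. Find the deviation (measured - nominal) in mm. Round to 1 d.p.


Deviation = measured - nominal
Deviation = 1000.9 - 1000
Deviation = 0.9 mm

0.9


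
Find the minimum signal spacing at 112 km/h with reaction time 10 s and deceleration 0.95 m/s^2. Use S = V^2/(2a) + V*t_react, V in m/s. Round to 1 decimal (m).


V = 112 / 3.6 = 31.1111 m/s
Braking distance = 31.1111^2 / (2*0.95) = 509.4217 m
Sighting distance = 31.1111 * 10 = 311.1111 m
S = 509.4217 + 311.1111 = 820.5 m

820.5


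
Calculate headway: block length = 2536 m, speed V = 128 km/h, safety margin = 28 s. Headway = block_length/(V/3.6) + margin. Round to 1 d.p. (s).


V = 128 / 3.6 = 35.5556 m/s
Block traversal time = 2536 / 35.5556 = 71.325 s
Headway = 71.325 + 28
Headway = 99.3 s

99.3


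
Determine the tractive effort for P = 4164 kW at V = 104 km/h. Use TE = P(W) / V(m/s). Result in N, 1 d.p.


Convert: P = 4164 kW = 4164000 W
V = 104 / 3.6 = 28.8889 m/s
TE = 4164000 / 28.8889
TE = 144138.5 N

144138.5


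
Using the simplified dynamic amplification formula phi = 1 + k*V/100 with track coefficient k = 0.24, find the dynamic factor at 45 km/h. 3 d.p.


phi = 1 + k * V / 100
phi = 1 + 0.24 * 45 / 100
phi = 1 + 0.108
phi = 1.108

1.108


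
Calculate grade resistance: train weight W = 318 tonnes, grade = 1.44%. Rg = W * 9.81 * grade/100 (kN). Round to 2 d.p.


Rg = W * 9.81 * grade / 100
Rg = 318 * 9.81 * 1.44 / 100
Rg = 3119.58 * 0.0144
Rg = 44.92 kN

44.92


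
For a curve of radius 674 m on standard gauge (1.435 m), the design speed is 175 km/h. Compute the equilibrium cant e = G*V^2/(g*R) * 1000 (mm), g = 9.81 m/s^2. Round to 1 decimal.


Convert speed: V = 175 / 3.6 = 48.6111 m/s
Apply formula: e = 1.435 * 48.6111^2 / (9.81 * 674)
e = 1.435 * 2363.0401 / 6611.94
e = 0.512854 m = 512.9 mm

512.9


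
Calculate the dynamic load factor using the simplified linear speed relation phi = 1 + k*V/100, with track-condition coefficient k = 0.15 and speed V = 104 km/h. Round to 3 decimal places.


phi = 1 + k * V / 100
phi = 1 + 0.15 * 104 / 100
phi = 1 + 0.156
phi = 1.156

1.156


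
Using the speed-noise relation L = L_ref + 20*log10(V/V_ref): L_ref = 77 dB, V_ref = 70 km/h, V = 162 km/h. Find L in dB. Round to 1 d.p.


V/V_ref = 162 / 70 = 2.314286
log10(2.314286) = 0.364417
20 * 0.364417 = 7.2883
L = 77 + 7.2883 = 84.3 dB

84.3


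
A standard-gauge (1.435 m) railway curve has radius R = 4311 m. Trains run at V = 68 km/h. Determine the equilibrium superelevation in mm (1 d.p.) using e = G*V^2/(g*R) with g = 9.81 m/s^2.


Convert speed: V = 68 / 3.6 = 18.8889 m/s
Apply formula: e = 1.435 * 18.8889^2 / (9.81 * 4311)
e = 1.435 * 356.7901 / 42290.91
e = 0.012106 m = 12.1 mm

12.1


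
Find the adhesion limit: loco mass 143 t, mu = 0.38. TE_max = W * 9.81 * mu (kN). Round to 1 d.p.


TE_max = W * g * mu
TE_max = 143 * 9.81 * 0.38
TE_max = 1402.83 * 0.38
TE_max = 533.1 kN

533.1


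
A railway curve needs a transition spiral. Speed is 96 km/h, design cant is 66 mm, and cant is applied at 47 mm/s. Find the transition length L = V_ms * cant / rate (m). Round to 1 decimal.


Convert speed: V = 96 / 3.6 = 26.6667 m/s
L = 26.6667 * 66 / 47
L = 1760.0 / 47
L = 37.4 m

37.4


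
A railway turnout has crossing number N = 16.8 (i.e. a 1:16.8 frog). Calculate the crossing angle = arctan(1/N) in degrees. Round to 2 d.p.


1/N = 1/16.8 = 0.059524
angle = arctan(0.059524) = 0.059454 rad
angle = 0.059454 * 180/pi = 3.41 degrees

3.41


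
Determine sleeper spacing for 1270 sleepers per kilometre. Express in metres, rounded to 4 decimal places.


Spacing = 1000 m / number of sleepers
Spacing = 1000 / 1270
Spacing = 0.7874 m

0.7874


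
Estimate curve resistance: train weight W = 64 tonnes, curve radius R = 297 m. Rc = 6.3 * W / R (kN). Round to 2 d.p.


Rc = 6.3 * W / R
Rc = 6.3 * 64 / 297
Rc = 403.2 / 297
Rc = 1.36 kN

1.36


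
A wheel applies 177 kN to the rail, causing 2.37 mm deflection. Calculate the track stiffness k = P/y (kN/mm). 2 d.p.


Track stiffness k = P / y
k = 177 / 2.37
k = 74.68 kN/mm

74.68


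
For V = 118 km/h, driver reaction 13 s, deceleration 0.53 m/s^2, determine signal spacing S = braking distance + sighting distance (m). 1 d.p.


V = 118 / 3.6 = 32.7778 m/s
Braking distance = 32.7778^2 / (2*0.53) = 1013.5686 m
Sighting distance = 32.7778 * 13 = 426.1111 m
S = 1013.5686 + 426.1111 = 1439.7 m

1439.7


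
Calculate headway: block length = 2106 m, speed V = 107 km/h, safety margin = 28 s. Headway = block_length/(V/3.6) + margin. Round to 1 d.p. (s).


V = 107 / 3.6 = 29.7222 m/s
Block traversal time = 2106 / 29.7222 = 70.8561 s
Headway = 70.8561 + 28
Headway = 98.9 s

98.9


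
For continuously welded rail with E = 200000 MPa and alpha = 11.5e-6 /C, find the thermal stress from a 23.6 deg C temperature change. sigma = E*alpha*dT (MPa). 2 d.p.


sigma = E * alpha * dT
sigma = 200000 * 11.5e-6 * 23.6
sigma = 2.3 * 23.6
sigma = 54.28 MPa

54.28


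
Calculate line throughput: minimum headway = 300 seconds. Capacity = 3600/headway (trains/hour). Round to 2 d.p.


Capacity = 3600 / headway
Capacity = 3600 / 300
Capacity = 12.00 trains/hour

12.00


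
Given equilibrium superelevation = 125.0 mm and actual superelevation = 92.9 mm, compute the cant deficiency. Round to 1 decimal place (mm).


Cant deficiency = equilibrium cant - actual cant
CD = 125.0 - 92.9
CD = 32.1 mm

32.1


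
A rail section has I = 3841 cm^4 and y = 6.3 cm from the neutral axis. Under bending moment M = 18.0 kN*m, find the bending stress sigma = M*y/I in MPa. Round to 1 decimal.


Convert units:
M = 18.0 kN*m = 18000000 N*mm
y = 6.3 cm = 63 mm
I = 3841 cm^4 = 38410000 mm^4
sigma = 18000000 * 63 / 38410000
sigma = 29.5 MPa

29.5


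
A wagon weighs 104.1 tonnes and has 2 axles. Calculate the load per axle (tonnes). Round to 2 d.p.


Load per axle = total weight / number of axles
Load = 104.1 / 2
Load = 52.05 tonnes

52.05


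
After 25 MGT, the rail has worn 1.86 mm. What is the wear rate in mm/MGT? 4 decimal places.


Wear rate = total wear / cumulative tonnage
Rate = 1.86 / 25
Rate = 0.0744 mm/MGT

0.0744


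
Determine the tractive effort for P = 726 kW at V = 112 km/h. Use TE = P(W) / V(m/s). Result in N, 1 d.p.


Convert: P = 726 kW = 726000 W
V = 112 / 3.6 = 31.1111 m/s
TE = 726000 / 31.1111
TE = 23335.7 N

23335.7


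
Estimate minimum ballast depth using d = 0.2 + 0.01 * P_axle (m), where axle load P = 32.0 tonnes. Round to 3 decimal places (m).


d = 0.2 + 0.01 * 32.0
d = 0.2 + 0.32
d = 0.520 m

0.520


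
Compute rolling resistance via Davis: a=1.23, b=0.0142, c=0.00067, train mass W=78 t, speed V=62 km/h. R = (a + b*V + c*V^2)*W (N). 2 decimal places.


b*V = 0.0142 * 62 = 0.8804
c*V^2 = 0.00067 * 3844 = 2.57548
R_per_t = 1.23 + 0.8804 + 2.57548 = 4.68588 N/t
R_total = 4.68588 * 78 = 365.50 N

365.50


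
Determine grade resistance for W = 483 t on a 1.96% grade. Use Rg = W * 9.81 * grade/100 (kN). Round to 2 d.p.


Rg = W * 9.81 * grade / 100
Rg = 483 * 9.81 * 1.96 / 100
Rg = 4738.23 * 0.0196
Rg = 92.87 kN

92.87


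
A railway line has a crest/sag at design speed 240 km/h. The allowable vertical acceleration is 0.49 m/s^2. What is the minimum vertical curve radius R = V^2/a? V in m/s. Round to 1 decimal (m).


Convert speed: V = 240 / 3.6 = 66.6667 m/s
V^2 = 4444.4444 m^2/s^2
R_v = 4444.4444 / 0.49
R_v = 9070.3 m

9070.3


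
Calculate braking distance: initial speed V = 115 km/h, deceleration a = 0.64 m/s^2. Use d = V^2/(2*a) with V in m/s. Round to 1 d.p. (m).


Convert speed: V = 115 / 3.6 = 31.9444 m/s
V^2 = 1020.4475
d = 1020.4475 / (2 * 0.64)
d = 1020.4475 / 1.28
d = 797.2 m

797.2


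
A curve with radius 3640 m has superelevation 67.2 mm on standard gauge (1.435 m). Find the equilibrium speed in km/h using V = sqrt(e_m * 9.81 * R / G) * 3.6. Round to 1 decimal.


Convert cant: e = 67.2 mm = 0.0672 m
V_ms = sqrt(0.0672 * 9.81 * 3640 / 1.435)
V_ms = sqrt(1672.198244) = 40.8925 m/s
V = 40.8925 * 3.6 = 147.2 km/h

147.2


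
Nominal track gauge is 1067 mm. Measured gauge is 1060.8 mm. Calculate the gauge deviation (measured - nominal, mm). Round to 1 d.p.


Deviation = measured - nominal
Deviation = 1060.8 - 1067
Deviation = -6.2 mm

-6.2


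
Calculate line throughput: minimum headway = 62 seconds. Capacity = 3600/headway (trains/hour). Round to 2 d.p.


Capacity = 3600 / headway
Capacity = 3600 / 62
Capacity = 58.06 trains/hour

58.06


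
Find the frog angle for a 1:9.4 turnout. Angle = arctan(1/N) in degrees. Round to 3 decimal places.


1/N = 1/9.4 = 0.106383
angle = arctan(0.106383) = 0.105984 rad
angle = 0.105984 * 180/pi = 6.072 degrees

6.072


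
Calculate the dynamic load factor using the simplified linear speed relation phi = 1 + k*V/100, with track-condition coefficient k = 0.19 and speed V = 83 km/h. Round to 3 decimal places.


phi = 1 + k * V / 100
phi = 1 + 0.19 * 83 / 100
phi = 1 + 0.1577
phi = 1.158

1.158


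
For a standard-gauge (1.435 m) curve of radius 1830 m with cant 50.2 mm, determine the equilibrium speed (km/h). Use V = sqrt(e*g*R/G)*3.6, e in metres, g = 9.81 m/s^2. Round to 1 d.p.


Convert cant: e = 50.2 mm = 0.0502 m
V_ms = sqrt(0.0502 * 9.81 * 1830 / 1.435)
V_ms = sqrt(628.017742) = 25.0603 m/s
V = 25.0603 * 3.6 = 90.2 km/h

90.2


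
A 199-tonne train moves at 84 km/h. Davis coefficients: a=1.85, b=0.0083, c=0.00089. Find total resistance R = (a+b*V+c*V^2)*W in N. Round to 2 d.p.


b*V = 0.0083 * 84 = 0.6972
c*V^2 = 0.00089 * 7056 = 6.27984
R_per_t = 1.85 + 0.6972 + 6.27984 = 8.82704 N/t
R_total = 8.82704 * 199 = 1756.58 N

1756.58


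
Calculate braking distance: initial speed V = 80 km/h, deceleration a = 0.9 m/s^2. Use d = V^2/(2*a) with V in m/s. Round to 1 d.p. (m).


Convert speed: V = 80 / 3.6 = 22.2222 m/s
V^2 = 493.8272
d = 493.8272 / (2 * 0.9)
d = 493.8272 / 1.8
d = 274.3 m

274.3


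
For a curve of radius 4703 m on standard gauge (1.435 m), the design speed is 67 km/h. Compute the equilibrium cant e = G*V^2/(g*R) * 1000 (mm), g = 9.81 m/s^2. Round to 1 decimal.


Convert speed: V = 67 / 3.6 = 18.6111 m/s
Apply formula: e = 1.435 * 18.6111^2 / (9.81 * 4703)
e = 1.435 * 346.3735 / 46136.43
e = 0.010773 m = 10.8 mm

10.8


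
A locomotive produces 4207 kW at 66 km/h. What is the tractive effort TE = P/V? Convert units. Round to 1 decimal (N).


Convert: P = 4207 kW = 4207000 W
V = 66 / 3.6 = 18.3333 m/s
TE = 4207000 / 18.3333
TE = 229472.7 N

229472.7


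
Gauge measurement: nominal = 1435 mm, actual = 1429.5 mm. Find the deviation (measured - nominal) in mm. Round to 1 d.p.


Deviation = measured - nominal
Deviation = 1429.5 - 1435
Deviation = -5.5 mm

-5.5


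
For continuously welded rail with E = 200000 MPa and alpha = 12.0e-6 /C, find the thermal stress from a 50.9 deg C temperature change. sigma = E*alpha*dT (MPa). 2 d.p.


sigma = E * alpha * dT
sigma = 200000 * 12.0e-6 * 50.9
sigma = 2.4 * 50.9
sigma = 122.16 MPa

122.16


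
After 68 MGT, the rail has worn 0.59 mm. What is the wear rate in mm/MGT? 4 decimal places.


Wear rate = total wear / cumulative tonnage
Rate = 0.59 / 68
Rate = 0.0087 mm/MGT

0.0087


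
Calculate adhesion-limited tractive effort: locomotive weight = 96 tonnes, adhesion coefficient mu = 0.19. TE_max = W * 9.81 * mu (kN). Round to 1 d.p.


TE_max = W * g * mu
TE_max = 96 * 9.81 * 0.19
TE_max = 941.76 * 0.19
TE_max = 178.9 kN

178.9


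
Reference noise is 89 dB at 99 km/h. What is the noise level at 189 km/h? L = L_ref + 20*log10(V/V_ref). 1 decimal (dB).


V/V_ref = 189 / 99 = 1.909091
log10(1.909091) = 0.280827
20 * 0.280827 = 5.6165
L = 89 + 5.6165 = 94.6 dB

94.6


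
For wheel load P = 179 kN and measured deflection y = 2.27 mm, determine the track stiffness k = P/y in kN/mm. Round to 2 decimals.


Track stiffness k = P / y
k = 179 / 2.27
k = 78.85 kN/mm

78.85


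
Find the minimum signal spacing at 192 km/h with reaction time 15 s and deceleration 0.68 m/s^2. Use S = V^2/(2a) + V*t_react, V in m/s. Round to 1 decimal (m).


V = 192 / 3.6 = 53.3333 m/s
Braking distance = 53.3333^2 / (2*0.68) = 2091.5033 m
Sighting distance = 53.3333 * 15 = 800.0 m
S = 2091.5033 + 800.0 = 2891.5 m

2891.5


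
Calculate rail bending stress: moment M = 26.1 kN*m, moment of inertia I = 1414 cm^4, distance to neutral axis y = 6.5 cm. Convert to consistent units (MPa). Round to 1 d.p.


Convert units:
M = 26.1 kN*m = 26100000 N*mm
y = 6.5 cm = 65 mm
I = 1414 cm^4 = 14140000 mm^4
sigma = 26100000 * 65 / 14140000
sigma = 120.0 MPa

120.0


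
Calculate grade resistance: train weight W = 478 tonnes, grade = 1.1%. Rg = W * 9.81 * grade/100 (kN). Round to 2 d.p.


Rg = W * 9.81 * grade / 100
Rg = 478 * 9.81 * 1.1 / 100
Rg = 4689.18 * 0.011
Rg = 51.58 kN

51.58


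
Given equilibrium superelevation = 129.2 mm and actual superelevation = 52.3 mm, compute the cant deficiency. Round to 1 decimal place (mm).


Cant deficiency = equilibrium cant - actual cant
CD = 129.2 - 52.3
CD = 76.9 mm

76.9


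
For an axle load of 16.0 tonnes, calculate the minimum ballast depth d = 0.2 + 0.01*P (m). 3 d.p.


d = 0.2 + 0.01 * 16.0
d = 0.2 + 0.16
d = 0.360 m

0.360


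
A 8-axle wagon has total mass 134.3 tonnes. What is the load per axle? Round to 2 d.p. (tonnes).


Load per axle = total weight / number of axles
Load = 134.3 / 8
Load = 16.79 tonnes

16.79


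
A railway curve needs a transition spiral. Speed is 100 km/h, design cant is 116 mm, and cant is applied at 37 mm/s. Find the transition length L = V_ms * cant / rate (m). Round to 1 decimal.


Convert speed: V = 100 / 3.6 = 27.7778 m/s
L = 27.7778 * 116 / 37
L = 3222.2222 / 37
L = 87.1 m

87.1


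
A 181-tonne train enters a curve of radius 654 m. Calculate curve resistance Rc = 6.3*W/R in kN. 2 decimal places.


Rc = 6.3 * W / R
Rc = 6.3 * 181 / 654
Rc = 1140.3 / 654
Rc = 1.74 kN

1.74


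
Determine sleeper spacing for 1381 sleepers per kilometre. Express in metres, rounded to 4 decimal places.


Spacing = 1000 m / number of sleepers
Spacing = 1000 / 1381
Spacing = 0.7241 m

0.7241


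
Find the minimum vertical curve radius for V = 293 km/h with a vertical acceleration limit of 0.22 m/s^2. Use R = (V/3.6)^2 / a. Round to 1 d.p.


Convert speed: V = 293 / 3.6 = 81.3889 m/s
V^2 = 6624.1512 m^2/s^2
R_v = 6624.1512 / 0.22
R_v = 30109.8 m

30109.8


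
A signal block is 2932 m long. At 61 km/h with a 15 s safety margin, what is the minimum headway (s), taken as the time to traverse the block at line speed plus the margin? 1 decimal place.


V = 61 / 3.6 = 16.9444 m/s
Block traversal time = 2932 / 16.9444 = 173.0361 s
Headway = 173.0361 + 15
Headway = 188.0 s

188.0


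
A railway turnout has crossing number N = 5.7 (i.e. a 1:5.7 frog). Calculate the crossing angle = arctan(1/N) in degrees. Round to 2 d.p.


1/N = 1/5.7 = 0.175439
angle = arctan(0.175439) = 0.173671 rad
angle = 0.173671 * 180/pi = 9.95 degrees

9.95


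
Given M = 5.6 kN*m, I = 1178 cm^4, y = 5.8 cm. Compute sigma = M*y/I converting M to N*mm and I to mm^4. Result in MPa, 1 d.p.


Convert units:
M = 5.6 kN*m = 5600000 N*mm
y = 5.8 cm = 58 mm
I = 1178 cm^4 = 11780000 mm^4
sigma = 5600000 * 58 / 11780000
sigma = 27.6 MPa

27.6


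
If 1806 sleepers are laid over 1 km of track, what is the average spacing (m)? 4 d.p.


Spacing = 1000 m / number of sleepers
Spacing = 1000 / 1806
Spacing = 0.5537 m

0.5537


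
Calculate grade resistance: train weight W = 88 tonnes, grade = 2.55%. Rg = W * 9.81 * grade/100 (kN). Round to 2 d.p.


Rg = W * 9.81 * grade / 100
Rg = 88 * 9.81 * 2.55 / 100
Rg = 863.28 * 0.0255
Rg = 22.01 kN

22.01


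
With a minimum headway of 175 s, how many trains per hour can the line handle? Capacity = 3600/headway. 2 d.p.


Capacity = 3600 / headway
Capacity = 3600 / 175
Capacity = 20.57 trains/hour

20.57


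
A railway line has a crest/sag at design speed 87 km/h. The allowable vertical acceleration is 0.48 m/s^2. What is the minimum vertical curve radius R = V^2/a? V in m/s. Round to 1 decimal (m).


Convert speed: V = 87 / 3.6 = 24.1667 m/s
V^2 = 584.0278 m^2/s^2
R_v = 584.0278 / 0.48
R_v = 1216.7 m

1216.7


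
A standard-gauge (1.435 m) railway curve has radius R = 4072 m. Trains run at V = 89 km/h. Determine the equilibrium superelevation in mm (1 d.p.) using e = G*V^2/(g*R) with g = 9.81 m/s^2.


Convert speed: V = 89 / 3.6 = 24.7222 m/s
Apply formula: e = 1.435 * 24.7222^2 / (9.81 * 4072)
e = 1.435 * 611.1883 / 39946.32
e = 0.021956 m = 22.0 mm

22.0


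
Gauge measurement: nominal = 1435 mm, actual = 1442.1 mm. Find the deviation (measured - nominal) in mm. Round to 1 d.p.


Deviation = measured - nominal
Deviation = 1442.1 - 1435
Deviation = 7.1 mm

7.1


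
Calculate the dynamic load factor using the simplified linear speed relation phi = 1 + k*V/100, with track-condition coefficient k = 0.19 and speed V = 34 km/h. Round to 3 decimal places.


phi = 1 + k * V / 100
phi = 1 + 0.19 * 34 / 100
phi = 1 + 0.0646
phi = 1.065

1.065


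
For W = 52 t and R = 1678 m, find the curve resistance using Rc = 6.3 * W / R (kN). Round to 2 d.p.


Rc = 6.3 * W / R
Rc = 6.3 * 52 / 1678
Rc = 327.6 / 1678
Rc = 0.20 kN

0.20


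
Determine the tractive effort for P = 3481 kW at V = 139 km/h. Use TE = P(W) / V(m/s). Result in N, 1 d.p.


Convert: P = 3481 kW = 3481000 W
V = 139 / 3.6 = 38.6111 m/s
TE = 3481000 / 38.6111
TE = 90155.4 N

90155.4


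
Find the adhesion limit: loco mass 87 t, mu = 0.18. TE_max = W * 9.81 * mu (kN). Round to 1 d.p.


TE_max = W * g * mu
TE_max = 87 * 9.81 * 0.18
TE_max = 853.47 * 0.18
TE_max = 153.6 kN

153.6


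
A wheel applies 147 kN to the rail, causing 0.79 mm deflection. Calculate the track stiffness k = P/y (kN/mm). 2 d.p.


Track stiffness k = P / y
k = 147 / 0.79
k = 186.08 kN/mm

186.08


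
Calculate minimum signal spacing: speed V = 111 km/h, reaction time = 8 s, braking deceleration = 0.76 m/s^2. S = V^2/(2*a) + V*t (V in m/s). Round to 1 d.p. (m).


V = 111 / 3.6 = 30.8333 m/s
Braking distance = 30.8333^2 / (2*0.76) = 625.4569 m
Sighting distance = 30.8333 * 8 = 246.6667 m
S = 625.4569 + 246.6667 = 872.1 m

872.1


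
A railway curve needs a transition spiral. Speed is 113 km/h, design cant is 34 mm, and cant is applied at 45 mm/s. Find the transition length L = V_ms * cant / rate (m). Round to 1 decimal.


Convert speed: V = 113 / 3.6 = 31.3889 m/s
L = 31.3889 * 34 / 45
L = 1067.2222 / 45
L = 23.7 m

23.7


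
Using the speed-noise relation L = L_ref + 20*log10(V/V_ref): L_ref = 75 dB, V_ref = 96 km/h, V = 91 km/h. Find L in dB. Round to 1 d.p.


V/V_ref = 91 / 96 = 0.947917
log10(0.947917) = -0.02323
20 * -0.02323 = -0.4646
L = 75 + -0.4646 = 74.5 dB

74.5


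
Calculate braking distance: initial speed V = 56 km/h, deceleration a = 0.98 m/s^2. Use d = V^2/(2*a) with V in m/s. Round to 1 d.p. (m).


Convert speed: V = 56 / 3.6 = 15.5556 m/s
V^2 = 241.9753
d = 241.9753 / (2 * 0.98)
d = 241.9753 / 1.96
d = 123.5 m

123.5


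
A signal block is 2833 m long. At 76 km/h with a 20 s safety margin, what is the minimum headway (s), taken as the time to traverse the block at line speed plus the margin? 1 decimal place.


V = 76 / 3.6 = 21.1111 m/s
Block traversal time = 2833 / 21.1111 = 134.1947 s
Headway = 134.1947 + 20
Headway = 154.2 s

154.2


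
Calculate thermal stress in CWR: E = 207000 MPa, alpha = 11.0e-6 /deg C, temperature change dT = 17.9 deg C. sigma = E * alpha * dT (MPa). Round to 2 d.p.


sigma = E * alpha * dT
sigma = 207000 * 11.0e-6 * 17.9
sigma = 2.277 * 17.9
sigma = 40.76 MPa

40.76


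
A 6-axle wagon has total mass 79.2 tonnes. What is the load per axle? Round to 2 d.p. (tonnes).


Load per axle = total weight / number of axles
Load = 79.2 / 6
Load = 13.20 tonnes

13.20


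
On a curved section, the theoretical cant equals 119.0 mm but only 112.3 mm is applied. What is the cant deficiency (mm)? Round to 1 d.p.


Cant deficiency = equilibrium cant - actual cant
CD = 119.0 - 112.3
CD = 6.7 mm

6.7


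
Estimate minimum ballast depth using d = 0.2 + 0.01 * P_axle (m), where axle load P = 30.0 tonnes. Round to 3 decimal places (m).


d = 0.2 + 0.01 * 30.0
d = 0.2 + 0.3
d = 0.500 m

0.500


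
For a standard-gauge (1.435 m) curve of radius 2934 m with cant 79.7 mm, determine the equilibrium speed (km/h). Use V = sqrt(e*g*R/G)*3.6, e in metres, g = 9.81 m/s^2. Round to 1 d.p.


Convert cant: e = 79.7 mm = 0.0797 m
V_ms = sqrt(0.0797 * 9.81 * 2934 / 1.435)
V_ms = sqrt(1598.584277) = 39.9823 m/s
V = 39.9823 * 3.6 = 143.9 km/h

143.9


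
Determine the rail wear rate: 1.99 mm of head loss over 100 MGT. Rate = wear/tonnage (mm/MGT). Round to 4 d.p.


Wear rate = total wear / cumulative tonnage
Rate = 1.99 / 100
Rate = 0.0199 mm/MGT

0.0199


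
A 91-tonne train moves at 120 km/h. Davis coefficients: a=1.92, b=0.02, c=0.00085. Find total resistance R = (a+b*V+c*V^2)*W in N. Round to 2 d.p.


b*V = 0.02 * 120 = 2.4
c*V^2 = 0.00085 * 14400 = 12.24
R_per_t = 1.92 + 2.4 + 12.24 = 16.56 N/t
R_total = 16.56 * 91 = 1506.96 N

1506.96


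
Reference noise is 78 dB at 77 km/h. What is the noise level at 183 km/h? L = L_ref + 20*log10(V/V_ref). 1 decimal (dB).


V/V_ref = 183 / 77 = 2.376623
log10(2.376623) = 0.37596
20 * 0.37596 = 7.5192
L = 78 + 7.5192 = 85.5 dB

85.5


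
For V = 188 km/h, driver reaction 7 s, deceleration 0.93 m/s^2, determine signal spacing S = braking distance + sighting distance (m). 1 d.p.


V = 188 / 3.6 = 52.2222 m/s
Braking distance = 52.2222^2 / (2*0.93) = 1466.2153 m
Sighting distance = 52.2222 * 7 = 365.5556 m
S = 1466.2153 + 365.5556 = 1831.8 m

1831.8


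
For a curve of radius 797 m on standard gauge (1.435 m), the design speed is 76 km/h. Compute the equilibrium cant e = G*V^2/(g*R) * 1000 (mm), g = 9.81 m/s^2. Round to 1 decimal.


Convert speed: V = 76 / 3.6 = 21.1111 m/s
Apply formula: e = 1.435 * 21.1111^2 / (9.81 * 797)
e = 1.435 * 445.679 / 7818.57
e = 0.081799 m = 81.8 mm

81.8


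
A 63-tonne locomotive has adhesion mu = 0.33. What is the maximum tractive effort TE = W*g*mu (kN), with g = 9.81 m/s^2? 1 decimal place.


TE_max = W * g * mu
TE_max = 63 * 9.81 * 0.33
TE_max = 618.03 * 0.33
TE_max = 203.9 kN

203.9


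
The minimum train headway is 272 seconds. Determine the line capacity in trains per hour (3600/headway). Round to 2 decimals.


Capacity = 3600 / headway
Capacity = 3600 / 272
Capacity = 13.24 trains/hour

13.24


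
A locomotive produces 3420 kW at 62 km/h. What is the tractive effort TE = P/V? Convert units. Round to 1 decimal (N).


Convert: P = 3420 kW = 3420000 W
V = 62 / 3.6 = 17.2222 m/s
TE = 3420000 / 17.2222
TE = 198580.6 N

198580.6


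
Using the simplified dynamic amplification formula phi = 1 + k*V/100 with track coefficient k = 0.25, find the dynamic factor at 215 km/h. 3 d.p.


phi = 1 + k * V / 100
phi = 1 + 0.25 * 215 / 100
phi = 1 + 0.5375
phi = 1.538

1.538


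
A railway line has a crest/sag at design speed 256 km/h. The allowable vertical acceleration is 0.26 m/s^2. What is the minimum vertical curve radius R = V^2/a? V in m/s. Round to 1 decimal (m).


Convert speed: V = 256 / 3.6 = 71.1111 m/s
V^2 = 5056.7901 m^2/s^2
R_v = 5056.7901 / 0.26
R_v = 19449.2 m

19449.2


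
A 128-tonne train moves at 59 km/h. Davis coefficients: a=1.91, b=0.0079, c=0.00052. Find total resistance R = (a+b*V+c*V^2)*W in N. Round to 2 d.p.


b*V = 0.0079 * 59 = 0.4661
c*V^2 = 0.00052 * 3481 = 1.81012
R_per_t = 1.91 + 0.4661 + 1.81012 = 4.18622 N/t
R_total = 4.18622 * 128 = 535.84 N

535.84


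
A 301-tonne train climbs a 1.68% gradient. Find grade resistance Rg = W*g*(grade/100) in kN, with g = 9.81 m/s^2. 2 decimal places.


Rg = W * 9.81 * grade / 100
Rg = 301 * 9.81 * 1.68 / 100
Rg = 2952.81 * 0.0168
Rg = 49.61 kN

49.61


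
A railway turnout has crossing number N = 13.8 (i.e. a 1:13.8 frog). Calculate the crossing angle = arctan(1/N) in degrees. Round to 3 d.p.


1/N = 1/13.8 = 0.072464
angle = arctan(0.072464) = 0.072337 rad
angle = 0.072337 * 180/pi = 4.145 degrees

4.145


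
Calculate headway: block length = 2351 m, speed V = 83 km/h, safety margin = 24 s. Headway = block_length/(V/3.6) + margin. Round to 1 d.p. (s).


V = 83 / 3.6 = 23.0556 m/s
Block traversal time = 2351 / 23.0556 = 101.9711 s
Headway = 101.9711 + 24
Headway = 126.0 s

126.0


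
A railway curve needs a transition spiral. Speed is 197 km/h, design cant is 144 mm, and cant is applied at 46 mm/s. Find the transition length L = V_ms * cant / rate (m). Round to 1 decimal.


Convert speed: V = 197 / 3.6 = 54.7222 m/s
L = 54.7222 * 144 / 46
L = 7880.0 / 46
L = 171.3 m

171.3


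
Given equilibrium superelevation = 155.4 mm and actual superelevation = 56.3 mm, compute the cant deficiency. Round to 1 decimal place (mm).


Cant deficiency = equilibrium cant - actual cant
CD = 155.4 - 56.3
CD = 99.1 mm

99.1


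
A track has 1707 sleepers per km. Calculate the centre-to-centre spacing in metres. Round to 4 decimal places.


Spacing = 1000 m / number of sleepers
Spacing = 1000 / 1707
Spacing = 0.5858 m

0.5858


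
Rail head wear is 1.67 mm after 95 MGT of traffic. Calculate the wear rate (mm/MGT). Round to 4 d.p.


Wear rate = total wear / cumulative tonnage
Rate = 1.67 / 95
Rate = 0.0176 mm/MGT

0.0176


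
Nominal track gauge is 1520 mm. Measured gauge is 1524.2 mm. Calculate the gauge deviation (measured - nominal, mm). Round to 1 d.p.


Deviation = measured - nominal
Deviation = 1524.2 - 1520
Deviation = 4.2 mm

4.2


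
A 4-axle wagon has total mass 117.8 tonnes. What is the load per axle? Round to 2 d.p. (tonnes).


Load per axle = total weight / number of axles
Load = 117.8 / 4
Load = 29.45 tonnes

29.45


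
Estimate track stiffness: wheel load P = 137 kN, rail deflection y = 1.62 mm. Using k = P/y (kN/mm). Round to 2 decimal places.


Track stiffness k = P / y
k = 137 / 1.62
k = 84.57 kN/mm

84.57


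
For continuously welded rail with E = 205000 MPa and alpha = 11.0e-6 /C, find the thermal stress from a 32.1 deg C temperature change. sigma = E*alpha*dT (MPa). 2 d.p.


sigma = E * alpha * dT
sigma = 205000 * 11.0e-6 * 32.1
sigma = 2.255 * 32.1
sigma = 72.39 MPa

72.39


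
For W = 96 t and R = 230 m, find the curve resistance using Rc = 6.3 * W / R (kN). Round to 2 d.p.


Rc = 6.3 * W / R
Rc = 6.3 * 96 / 230
Rc = 604.8 / 230
Rc = 2.63 kN

2.63
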